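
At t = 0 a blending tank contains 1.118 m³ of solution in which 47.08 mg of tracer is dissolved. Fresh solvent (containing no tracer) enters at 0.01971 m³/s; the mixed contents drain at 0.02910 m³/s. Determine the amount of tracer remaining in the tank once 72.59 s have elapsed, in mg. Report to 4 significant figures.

Let m(t) be the amount of tracer. Volume: V(t) = V₀ + (Q_in − Q_out) t = 1.118 − 0.00939000 t; V(72.59) = 0.436380 m³.
Solute balance: dm/dt = 0 − Q_out C = −Q_out m/V(t).
Separate: dm/m = −Q_out dt/V(t) ⇒ ln(m/m₀) = −(Q_out/(Q_in−Q_out)) ln(V/V₀).
m = m₀ (V₀/V)^(Q_out/(Q_in−Q_out)) = 47.08 × (1.118/0.436380)^(-3.09904) = 2.55058 mg.

2.551 mg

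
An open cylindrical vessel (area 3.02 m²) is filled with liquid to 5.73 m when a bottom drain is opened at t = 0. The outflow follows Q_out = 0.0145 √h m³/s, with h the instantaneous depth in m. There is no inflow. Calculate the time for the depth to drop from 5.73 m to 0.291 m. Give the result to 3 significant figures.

With no inflow, A dh/dt = −0.0145 √h.
This is separable: 2 d(√h)/dt = −0.0145/A, so √h = √h₀ − (0.0145/(2A)) t.
t = 2A(√h₀ − √h)/0.0145 = 2·3.02·(√5.73 − √0.291)/0.0145
  = 6.0400 × (2.3937 − 0.53944) / 0.0145 = 772.41 s.

772 s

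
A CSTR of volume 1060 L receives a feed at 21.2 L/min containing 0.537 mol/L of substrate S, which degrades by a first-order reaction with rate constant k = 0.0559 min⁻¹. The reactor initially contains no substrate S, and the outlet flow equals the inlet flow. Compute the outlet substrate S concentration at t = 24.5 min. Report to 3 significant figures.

V dC/dt = Q(C_in − C) − k V C.
This is linear with rate a = Q/V + k = 0.075900 min⁻¹.
C_ss = Q C_in/(Q + kV) = 0.14150 mol/L; C(t) = C_ss + (C₀ − C_ss) e^(−a t).
C(24.5) = 0.14150 + (-0.14150)·e^(−0.075900·24.5) = 0.14150 + (-0.14150)·0.15574 = 0.11946 mol/L.

0.119 mol/L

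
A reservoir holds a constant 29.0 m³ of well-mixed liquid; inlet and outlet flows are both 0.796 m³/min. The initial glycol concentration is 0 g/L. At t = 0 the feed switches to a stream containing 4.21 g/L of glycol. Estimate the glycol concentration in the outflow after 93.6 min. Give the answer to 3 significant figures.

3.89 g/L

Species balance on the tank: V dC/dt = Q(C_in − C).
So dC/dt = (C_in − C)/τ with τ = V/Q = 29.0/0.796 = 36.432 min.
This is linear first-order; C(t) = C_in + (C₀ − C_in) e^(−t/τ).
C(93.6) = 4.21 + (0 − 4.21)·e^(−93.6/36.432) = 4.21 + (-4.2100)·0.076600 = 3.8875 g/L.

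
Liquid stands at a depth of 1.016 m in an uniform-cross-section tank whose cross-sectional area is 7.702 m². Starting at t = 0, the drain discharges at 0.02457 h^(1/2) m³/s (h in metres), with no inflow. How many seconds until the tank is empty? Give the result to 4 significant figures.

Mass balance (ρ constant): A dh/dt = −0.02457 √h.
∫ h^(−1/2) dh = −(0.02457/A) ∫ dt, giving 2√h = 2√h₀ − (0.02457/A) t.
Set h = 0: 2√h₀ = (0.02457/A) t_empty ⇒ t_empty = 2A√h₀/0.02457.
t_empty = 2·7.702·√1.016/0.02457 = 15.4040·1.00797/0.02457 = 631.939 s.

631.9 s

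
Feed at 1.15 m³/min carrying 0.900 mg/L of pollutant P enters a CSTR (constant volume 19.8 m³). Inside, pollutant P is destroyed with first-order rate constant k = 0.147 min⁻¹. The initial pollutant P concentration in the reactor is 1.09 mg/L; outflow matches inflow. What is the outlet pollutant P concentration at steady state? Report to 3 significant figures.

Species balance: V dC/dt = Q C_in − Q C − k V C.
At steady state: 0 = Q C_in − (Q + kV) C_ss, so C_ss = Q C_in/(Q + kV).
C_ss = 1.15·0.900/(1.15 + 0.147·19.8) = 1.0350/4.0606 = 0.25489 mg/L.

0.255 mg/L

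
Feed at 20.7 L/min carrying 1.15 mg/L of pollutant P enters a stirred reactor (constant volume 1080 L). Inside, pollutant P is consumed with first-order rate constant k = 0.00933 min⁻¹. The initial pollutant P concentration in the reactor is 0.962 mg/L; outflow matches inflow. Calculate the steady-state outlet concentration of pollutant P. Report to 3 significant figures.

V dC/dt = Q(C_in − C) − k V C.
Steady state (dC/dt = 0): C_ss = Q C_in/(Q + kV) = C_in/(1 + kV/Q).
C_ss = 20.7·1.15/(20.7 + 0.00933·1080) = 23.805/30.776 = 0.77348 mg/L.

0.773 mg/L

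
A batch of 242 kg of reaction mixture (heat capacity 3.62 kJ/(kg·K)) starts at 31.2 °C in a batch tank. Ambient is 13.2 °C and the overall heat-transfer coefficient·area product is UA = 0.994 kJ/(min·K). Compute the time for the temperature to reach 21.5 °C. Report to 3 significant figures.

682 min

M c_p dT/dt = −UA(T − T_amb).
τ = M c_p/UA = 881.33 min; T_ss = T_amb = 13.200 °C.
T(t) = T_ss + (T₀ − T_ss)e^(−t/τ); set T = 21.5:
t = −τ ln[(T − T_ss)/(T₀ − T_ss)] = −881.33 · ln(0.46111) = 682.25 min.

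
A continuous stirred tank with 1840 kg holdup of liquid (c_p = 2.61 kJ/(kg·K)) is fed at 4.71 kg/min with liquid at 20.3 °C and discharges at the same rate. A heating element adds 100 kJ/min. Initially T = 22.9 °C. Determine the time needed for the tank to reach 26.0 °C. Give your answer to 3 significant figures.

M c_p dT/dt = ṁ c_p (T_in − T) + Q̇.
τ = M/ṁ = 390.66 min; T_ss = T_in + Q̇/(ṁ c_p) = 28.435 °C.
T(t) = T_ss + (T₀ − T_ss) e^(−t/τ). Set T = 26.0:
e^(−t/τ) = (26.0 − 28.435)/(22.9 − 28.435) = 0.43989
t = −390.66 · ln(0.43989) = 320.82 min.

321 min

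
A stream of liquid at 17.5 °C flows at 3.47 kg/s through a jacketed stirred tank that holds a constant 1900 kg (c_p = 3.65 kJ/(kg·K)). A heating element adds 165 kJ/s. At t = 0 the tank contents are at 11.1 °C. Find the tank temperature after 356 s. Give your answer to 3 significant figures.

20.4 °C

First-law balance (no shaft work): M c_p dT/dt = ṁ c_p (T_in − T) + 165.
τ = M/ṁ = 547.55 s; T_ss = T_in + Q̇/(ṁ c_p) = 17.5 + 165/(3.47·3.65) = 30.528 °C.
Solution: T(t) = T_ss + (T₀ − T_ss) e^(−t/τ).
T(356) = 30.528 + (-19.428)·e^(−356/547.55) = 30.528 + (-19.428)·0.52196 = 20.387 °C.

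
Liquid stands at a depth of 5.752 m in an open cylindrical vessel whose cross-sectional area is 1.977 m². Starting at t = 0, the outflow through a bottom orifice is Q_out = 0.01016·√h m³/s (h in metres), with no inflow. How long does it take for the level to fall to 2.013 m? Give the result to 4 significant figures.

381.2 s

Mass balance (ρ constant): A dh/dt = −0.01016 √h.
This is separable: 2 d(√h)/dt = −0.01016/A, so √h = √h₀ − (0.01016/(2A)) t.
t = 2A(√h₀ − √h)/0.01016 = 2·1.977·(√5.752 − √2.013)/0.01016
  = 3.95400 × (2.39833 − 1.41880) / 0.01016 = 381.207 s.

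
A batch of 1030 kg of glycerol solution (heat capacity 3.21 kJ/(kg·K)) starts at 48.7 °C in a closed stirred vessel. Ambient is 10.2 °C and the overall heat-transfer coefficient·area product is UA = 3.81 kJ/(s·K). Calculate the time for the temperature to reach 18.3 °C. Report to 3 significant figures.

Heat balance on the well-mixed liquid: M c_p dT/dt = −UA(T − T_amb).
τ = M c_p/UA = 867.80 s; T_ss = T_amb = 10.200 °C.
T(t) = T_ss + (T₀ − T_ss)e^(−t/τ); set T = 18.3:
t = −τ ln[(T − T_ss)/(T₀ − T_ss)] = −867.80 · ln(0.21039) = 1352.7 s.

1350 s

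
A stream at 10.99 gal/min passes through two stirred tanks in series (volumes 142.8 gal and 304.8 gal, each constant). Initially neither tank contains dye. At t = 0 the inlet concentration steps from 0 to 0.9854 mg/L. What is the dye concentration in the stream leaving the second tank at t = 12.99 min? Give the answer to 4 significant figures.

Time constants: τᵢ = Vᵢ/Q for each well-mixed tank.
τ₁ = 142.8/10.99 = 12.9936 min; τ₂ = 304.8/10.99 = 27.7343 min.
Tank 1: C₁ = C_in(1 − e^(−t/τ₁)). Tank 2 (τ₁ ≠ τ₂): C₂ = C_in[1 − (τ₁ e^(−t/τ₁) − τ₂ e^(−t/τ₂))/(τ₁ − τ₂)].
At t = 12.99: e^(−t/τ₁) = 0.367982, e^(−t/τ₂) = 0.626020.
C₂ = 0.9854·[1 − (12.9936·0.367982 − 27.7343·0.626020)/(-14.7407)] = 0.9854·0.146525 = 0.144385 mg/L.

0.1444 mg/L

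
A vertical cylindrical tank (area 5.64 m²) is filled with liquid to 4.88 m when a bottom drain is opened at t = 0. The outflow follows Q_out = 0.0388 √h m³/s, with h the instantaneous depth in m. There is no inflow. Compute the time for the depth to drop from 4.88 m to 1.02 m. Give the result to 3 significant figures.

A dh/dt = −Q_out = −0.0388 √h.
This is separable: 2 d(√h)/dt = −0.0388/A, so √h = √h₀ − (0.0388/(2A)) t.
t = 2A(√h₀ − √h)/0.0388 = 2·5.64·(√4.88 − √1.02)/0.0388
  = 11.280 × (2.2091 − 1.0100) / 0.0388 = 348.61 s.

349 s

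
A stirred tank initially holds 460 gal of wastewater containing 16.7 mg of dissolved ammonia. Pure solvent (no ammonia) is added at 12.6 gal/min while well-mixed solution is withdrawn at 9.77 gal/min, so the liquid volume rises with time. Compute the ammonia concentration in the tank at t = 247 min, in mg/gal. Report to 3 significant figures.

Total volume: dV/dt = Q_in − Q_out = 2.8300 gal/min, so V(t) = 460 + 2.8300 t and V(247) = 1159.0 gal.
No ammonia enters, so dm/dt = −Q_out · (m/V).
dm/m = −Q_out dt/(V₀ + 2.8300 t); integrating gives ln(m/m₀) = −(Q_out/(Q_in−Q_out)) ln(V/V₀).
m = m₀ (V₀/V)^(Q_out/(Q_in−Q_out)) = 16.7 × (460/1159.0)^(3.4523) = 0.68740 mg.
C = m/V = 0.68740/1159.0 = 0.00059309 mg/gal.

0.000593 mg/gal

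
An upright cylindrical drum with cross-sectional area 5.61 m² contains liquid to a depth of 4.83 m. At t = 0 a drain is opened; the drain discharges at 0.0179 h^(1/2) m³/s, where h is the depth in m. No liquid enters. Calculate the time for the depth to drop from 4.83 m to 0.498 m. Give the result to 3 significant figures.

Unsteady balance on liquid volume: A dh/dt = −0.0179 √h.
This is separable: 2 d(√h)/dt = −0.0179/A, so √h = √h₀ − (0.0179/(2A)) t.
t = 2A(√h₀ − √h)/0.0179 = 2·5.61·(√4.83 − √0.498)/0.0179
  = 11.220 × (2.1977 − 0.70569) / 0.0179 = 935.23 s.

935 s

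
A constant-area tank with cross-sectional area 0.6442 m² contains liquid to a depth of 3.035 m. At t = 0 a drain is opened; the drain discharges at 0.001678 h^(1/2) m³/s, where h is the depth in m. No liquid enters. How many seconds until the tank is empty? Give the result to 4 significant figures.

1338 s

With no inflow, A dh/dt = −0.001678 √h.
This is separable: 2 d(√h)/dt = −0.001678/A, so √h = √h₀ − (0.001678/(2A)) t.
Set h = 0: 2√h₀ = (0.001678/A) t_empty ⇒ t_empty = 2A√h₀/0.001678.
t_empty = 2·0.6442·√3.035/0.001678 = 1.28840·1.74213/0.001678 = 1337.64 s.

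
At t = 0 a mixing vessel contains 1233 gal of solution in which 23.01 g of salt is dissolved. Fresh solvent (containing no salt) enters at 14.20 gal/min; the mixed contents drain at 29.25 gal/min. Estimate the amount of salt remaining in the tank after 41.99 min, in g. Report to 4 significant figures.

Total volume: dV/dt = Q_in − Q_out = -15.0500 gal/min, so V(t) = 1233 − 15.0500 t and V(41.99) = 601.050 gal.
Solute balance: dm/dt = 0 − Q_out C = −Q_out m/V(t).
dm/m = −Q_out dt/(V₀ − 15.0500 t); integrating gives ln(m/m₀) = −(Q_out/(Q_in−Q_out)) ln(V/V₀).
m = m₀ (V₀/V)^(Q_out/(Q_in−Q_out)) = 23.01 × (1233/601.050)^(-1.94352) = 5.69425 g.

5.694 g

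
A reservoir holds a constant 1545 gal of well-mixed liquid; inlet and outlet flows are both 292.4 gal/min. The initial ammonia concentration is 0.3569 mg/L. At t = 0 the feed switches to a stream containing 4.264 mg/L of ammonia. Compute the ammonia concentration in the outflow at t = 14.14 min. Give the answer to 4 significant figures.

3.995 mg/L

Transient balance on the dissolved component: V dC/dt = Q(C_in − C).
Rewrite as dC/dt + C/τ = C_in/τ, τ = V/Q = 5.28386 min.
This is linear first-order; C(t) = C_in + (C₀ − C_in) e^(−t/τ).
C(14.14) = 4.264 + (0.3569 − 4.264)·e^(−14.14/5.28386) = 4.264 + (-3.90710)·0.0688328 = 3.99506 mg/L.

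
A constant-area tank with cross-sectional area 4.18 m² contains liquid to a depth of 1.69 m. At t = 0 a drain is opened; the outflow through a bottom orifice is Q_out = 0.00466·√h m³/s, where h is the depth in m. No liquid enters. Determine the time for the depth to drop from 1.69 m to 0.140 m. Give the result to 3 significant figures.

With no inflow, A dh/dt = −0.00466 √h.
This is separable: 2 d(√h)/dt = −0.00466/A, so √h = √h₀ − (0.00466/(2A)) t.
t = 2A(√h₀ − √h)/0.00466 = 2·4.18·(√1.69 − √0.140)/0.00466
  = 8.3600 × (1.3000 − 0.37417) / 0.00466 = 1660.9 s.

1660 s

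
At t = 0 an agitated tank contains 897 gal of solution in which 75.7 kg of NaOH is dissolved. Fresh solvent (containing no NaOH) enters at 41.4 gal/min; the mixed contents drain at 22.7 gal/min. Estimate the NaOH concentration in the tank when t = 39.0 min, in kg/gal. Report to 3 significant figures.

0.0226 kg/gal

Let m(t) be the amount of NaOH. Volume: V(t) = V₀ + (Q_in − Q_out) t = 897 + 18.700 t; V(39.0) = 1626.3 gal.
Species balance (pure solvent in): dm/dt = −Q_out · m/V(t).
dm/m = −Q_out dt/(V₀ + 18.700 t); integrating gives ln(m/m₀) = −(Q_out/(Q_in−Q_out)) ln(V/V₀).
m = m₀ (V₀/V)^(Q_out/(Q_in−Q_out)) = 75.7 × (897/1626.3)^(1.2139) = 36.763 kg.
C = m/V = 36.763/1626.3 = 0.022605 kg/gal.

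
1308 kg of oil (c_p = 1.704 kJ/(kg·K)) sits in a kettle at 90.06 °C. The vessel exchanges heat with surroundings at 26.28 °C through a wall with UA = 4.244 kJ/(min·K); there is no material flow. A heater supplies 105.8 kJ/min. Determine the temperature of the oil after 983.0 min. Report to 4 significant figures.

Lumped-capacitance energy balance: M c_p dT/dt = UA(T_amb − T) + Q̇.
dT/dt = (T_ss − T)/τ with T_ss = T_amb + Q̇/UA = 26.28 + 105.8/4.244 = 51.2093 °C, τ = M c_p/UA = 1308·1.704/4.244 = 525.172 min.
Solution: T(t) = T_ss + (T₀ − T_ss) e^(−t/τ).
T(983.0) = 51.2093 + (38.8507)·0.153852 = 57.1866 °C.

57.19 °C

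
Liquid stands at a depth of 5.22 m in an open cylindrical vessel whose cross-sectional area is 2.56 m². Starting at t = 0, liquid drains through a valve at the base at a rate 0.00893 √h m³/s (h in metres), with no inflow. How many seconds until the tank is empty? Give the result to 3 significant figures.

Mass balance (ρ constant): A dh/dt = −0.00893 √h.
This is separable: 2 d(√h)/dt = −0.00893/A, so √h = √h₀ − (0.00893/(2A)) t.
Tank is empty when √h = 0: t_empty = 2A√h₀/0.00893.
t_empty = 2·2.56·√5.22/0.00893 = 5.1200·2.2847/0.00893 = 1309.9 s.

1310 s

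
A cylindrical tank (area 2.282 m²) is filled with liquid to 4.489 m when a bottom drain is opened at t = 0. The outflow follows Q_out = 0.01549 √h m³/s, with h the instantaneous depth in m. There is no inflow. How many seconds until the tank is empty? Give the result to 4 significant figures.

With no inflow, A dh/dt = −0.01549 √h.
Separate and integrate: 2(√h − √h₀) = −(0.01549/A) t.
Tank is empty when √h = 0: t_empty = 2A√h₀/0.01549.
t_empty = 2·2.282·√4.489/0.01549 = 4.56400·2.11873/0.01549 = 624.265 s.

624.3 s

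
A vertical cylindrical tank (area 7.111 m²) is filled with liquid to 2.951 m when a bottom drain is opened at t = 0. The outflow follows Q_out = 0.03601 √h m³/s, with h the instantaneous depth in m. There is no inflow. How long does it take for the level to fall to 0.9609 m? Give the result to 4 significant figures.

291.3 s

Unsteady balance on liquid volume: A dh/dt = −0.03601 √h.
Separate and integrate: 2(√h − √h₀) = −(0.03601/A) t.
t = 2A(√h₀ − √h)/0.03601 = 2·7.111·(√2.951 − √0.9609)/0.03601
  = 14.2220 × (1.71785 − 0.980255) / 0.03601 = 291.309 s.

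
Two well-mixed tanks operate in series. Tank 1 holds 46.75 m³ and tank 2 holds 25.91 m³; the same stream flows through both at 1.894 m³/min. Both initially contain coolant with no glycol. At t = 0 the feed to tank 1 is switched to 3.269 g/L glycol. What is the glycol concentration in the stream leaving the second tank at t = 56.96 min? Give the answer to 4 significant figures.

2.603 g/L

Species balance on tank i: dCᵢ/dt = (Cᵢ₋₁ − Cᵢ)/τᵢ with τᵢ = Vᵢ/Q.
τ₁ = 46.75/1.894 = 24.6832 min; τ₂ = 25.91/1.894 = 13.6800 min.
Solving the cascade with C₁(0)=C₂(0)=0 gives C₂(t) = C_in[1 − (τ₁ e^(−t/τ₁) − τ₂ e^(−t/τ₂))/(τ₁ − τ₂)].
At t = 56.96: e^(−t/τ₁) = 0.0994956, e^(−t/τ₂) = 0.0155495.
C₂ = 3.269·[1 − (24.6832·0.0994956 − 13.6800·0.0155495)/(11.0032)] = 3.269·0.796136 = 2.60257 g/L.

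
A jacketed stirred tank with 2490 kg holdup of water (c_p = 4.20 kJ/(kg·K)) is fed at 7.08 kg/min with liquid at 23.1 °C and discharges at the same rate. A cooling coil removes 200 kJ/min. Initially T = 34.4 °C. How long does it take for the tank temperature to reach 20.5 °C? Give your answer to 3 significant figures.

519 min

First-law balance (no shaft work): M c_p dT/dt = ṁ c_p (T_in − T) − 200.
τ = M/ṁ = 351.69 min; T_ss = T_in − Q̇/(ṁ c_p) = 16.374 °C.
T(t) = T_ss + (T₀ − T_ss) e^(−t/τ). Set T = 20.5:
e^(−t/τ) = (20.5 − 16.374)/(34.4 − 16.374) = 0.22889
t = −351.69 · ln(0.22889) = 518.59 min.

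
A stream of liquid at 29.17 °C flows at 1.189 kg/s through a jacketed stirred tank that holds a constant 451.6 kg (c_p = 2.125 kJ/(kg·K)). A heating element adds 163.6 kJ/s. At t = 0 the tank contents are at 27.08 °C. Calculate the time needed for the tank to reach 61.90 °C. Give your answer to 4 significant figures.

279.5 s

M c_p dT/dt = ṁ c_p (T_in − T) + Q̇.
τ = M/ṁ = 379.815 s; T_ss = T_in + Q̇/(ṁ c_p) = 93.9204 °C.
T(t) = T_ss + (T₀ − T_ss) e^(−t/τ). Set T = 61.90:
e^(−t/τ) = (61.90 − 93.9204)/(27.08 − 93.9204) = 0.479058
t = −379.815 · ln(0.479058) = 279.519 s.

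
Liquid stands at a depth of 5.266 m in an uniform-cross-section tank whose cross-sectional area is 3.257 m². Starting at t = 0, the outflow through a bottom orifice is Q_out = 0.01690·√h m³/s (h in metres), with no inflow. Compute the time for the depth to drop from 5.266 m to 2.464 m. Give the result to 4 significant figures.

A dh/dt = −Q_out = −0.01690 √h.
This is separable: 2 d(√h)/dt = −0.01690/A, so √h = √h₀ − (0.01690/(2A)) t.
t = 2A(√h₀ − √h)/0.01690 = 2·3.257·(√5.266 − √2.464)/0.01690
  = 6.51400 × (2.29478 − 1.56971) / 0.01690 = 279.471 s.

279.5 s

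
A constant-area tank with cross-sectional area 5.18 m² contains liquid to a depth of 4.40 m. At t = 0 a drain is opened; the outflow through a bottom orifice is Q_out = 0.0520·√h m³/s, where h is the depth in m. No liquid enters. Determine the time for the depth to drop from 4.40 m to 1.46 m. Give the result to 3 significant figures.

177 s

With no inflow, A dh/dt = −0.0520 √h.
∫ h^(−1/2) dh = −(0.0520/A) ∫ dt, giving 2√h = 2√h₀ − (0.0520/A) t.
t = 2A(√h₀ − √h)/0.0520 = 2·5.18·(√4.40 − √1.46)/0.0520
  = 10.360 × (2.0976 − 1.2083) / 0.0520 = 177.18 s.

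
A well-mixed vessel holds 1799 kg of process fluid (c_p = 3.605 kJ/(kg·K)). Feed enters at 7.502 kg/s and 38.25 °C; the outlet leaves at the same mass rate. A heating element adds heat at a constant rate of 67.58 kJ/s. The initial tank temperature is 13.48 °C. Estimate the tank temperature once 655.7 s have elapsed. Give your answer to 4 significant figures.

First-law balance (no shaft work): M c_p dT/dt = ṁ c_p (T_in − T) + 67.58.
τ = M/ṁ = 239.803 s; T_ss = T_in + Q̇/(ṁ c_p) = 38.25 + 67.58/(7.502·3.605) = 40.7488 °C.
Integrating: T(t) = T_ss + (T₀ − T_ss) e^(−t/τ).
T(655.7) = 40.7488 + (-27.2688)·e^(−655.7/239.803) = 40.7488 + (-27.2688)·0.0649374 = 38.9781 °C.

38.98 °C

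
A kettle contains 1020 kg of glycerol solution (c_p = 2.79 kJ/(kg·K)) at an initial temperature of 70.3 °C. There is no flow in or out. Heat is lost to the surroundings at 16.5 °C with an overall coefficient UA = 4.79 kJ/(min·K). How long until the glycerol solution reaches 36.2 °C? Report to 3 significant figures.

597 min

Lumped-capacitance energy balance: M c_p dT/dt = UA(T_amb − T).
τ = M c_p/UA = 594.11 min; T_ss = T_amb = 16.500 °C.
T(t) = T_ss + (T₀ − T_ss)e^(−t/τ); set T = 36.2:
t = −τ ln[(T − T_ss)/(T₀ − T_ss)] = −594.11 · ln(0.36617) = 596.88 min.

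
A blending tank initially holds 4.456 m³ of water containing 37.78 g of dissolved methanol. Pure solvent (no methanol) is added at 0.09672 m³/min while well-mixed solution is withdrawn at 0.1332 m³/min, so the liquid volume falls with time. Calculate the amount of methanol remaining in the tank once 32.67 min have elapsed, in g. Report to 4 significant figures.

Let m(t) be the amount of methanol. Volume: V(t) = V₀ + (Q_in − Q_out) t = 4.456 − 0.0364800 t; V(32.67) = 3.26420 m³.
Species balance (pure solvent in): dm/dt = −Q_out · m/V(t).
Separate: dm/m = −Q_out dt/V(t) ⇒ ln(m/m₀) = −(Q_out/(Q_in−Q_out)) ln(V/V₀).
m = m₀ (V₀/V)^(Q_out/(Q_in−Q_out)) = 37.78 × (4.456/3.26420)^(-3.65132) = 12.1260 g.

12.13 g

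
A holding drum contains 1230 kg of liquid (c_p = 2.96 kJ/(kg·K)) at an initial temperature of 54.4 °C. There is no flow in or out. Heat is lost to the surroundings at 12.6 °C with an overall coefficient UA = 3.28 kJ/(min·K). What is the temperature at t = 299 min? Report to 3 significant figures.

M c_p dT/dt = −UA(T − T_amb).
dT/dt = (T_ss − T)/τ with T_ss = T_amb = 12.600 °C, τ = M c_p/UA = 1230·2.96/3.28 = 1110.0 min.
T approaches T_ss exponentially: T(t) = T_ss + (T₀ − T_ss) e^(−t/τ).
T(299) = 12.600 + (41.800)·0.76386 = 44.529 °C.

44.5 °C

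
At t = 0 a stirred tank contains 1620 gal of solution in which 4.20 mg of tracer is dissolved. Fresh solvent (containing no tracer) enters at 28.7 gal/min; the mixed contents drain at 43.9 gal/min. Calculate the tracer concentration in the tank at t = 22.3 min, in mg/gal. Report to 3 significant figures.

0.00166 mg/gal

Total volume: dV/dt = Q_in − Q_out = -15.200 gal/min, so V(t) = 1620 − 15.200 t and V(22.3) = 1281.0 gal.
No tracer enters, so dm/dt = −Q_out · (m/V).
dm/m = −Q_out dt/(V₀ − 15.200 t); integrating gives ln(m/m₀) = −(Q_out/(Q_in−Q_out)) ln(V/V₀).
m = m₀ (V₀/V)^(Q_out/(Q_in−Q_out)) = 4.20 × (1620/1281.0)^(-2.8882) = 2.1320 mg.
C = m/V = 2.1320/1281.0 = 0.0016643 mg/gal.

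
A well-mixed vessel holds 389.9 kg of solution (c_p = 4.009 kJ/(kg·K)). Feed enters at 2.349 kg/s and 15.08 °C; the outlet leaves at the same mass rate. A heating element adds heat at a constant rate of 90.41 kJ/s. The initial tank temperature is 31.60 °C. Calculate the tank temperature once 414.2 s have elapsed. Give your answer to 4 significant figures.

25.25 °C

M c_p dT/dt = ṁ c_p (T_in − T) + Q̇.
τ = M/ṁ = 165.986 s; T_ss = T_in + Q̇/(ṁ c_p) = 15.08 + 90.41/(2.349·4.009) = 24.6806 °C.
Solution: T(t) = T_ss + (T₀ − T_ss) e^(−t/τ).
T(414.2) = 24.6806 + (6.91942)·e^(−414.2/165.986) = 24.6806 + (6.91942)·0.0824636 = 25.2512 °C.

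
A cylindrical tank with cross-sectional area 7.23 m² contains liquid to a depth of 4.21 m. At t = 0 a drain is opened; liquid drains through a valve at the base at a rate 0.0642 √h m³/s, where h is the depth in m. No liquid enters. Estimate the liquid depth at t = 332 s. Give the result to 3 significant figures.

0.334 m

A dh/dt = −Q_out = −0.0642 √h.
This is separable: 2 d(√h)/dt = −0.0642/A, so √h = √h₀ − (0.0642/(2A)) t.
√h = √4.21 − 0.0642·332/(2·7.23) = 2.0518 − 1.4740 = 0.57780.
h = 0.57780² = 0.33386 m.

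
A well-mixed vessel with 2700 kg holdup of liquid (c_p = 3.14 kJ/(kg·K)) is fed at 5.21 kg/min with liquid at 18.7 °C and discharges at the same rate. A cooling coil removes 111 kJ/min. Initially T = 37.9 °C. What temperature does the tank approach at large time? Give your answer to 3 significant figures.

First-law balance (no shaft work): M c_p dT/dt = ṁ c_p (T_in − T) − 111.
At steady state dT/dt = 0 ⇒ T_ss = T_in − Q̇/(ṁ c_p) = 18.7 − 111/(5.21·3.14) = 11.915 °C.

11.9 °C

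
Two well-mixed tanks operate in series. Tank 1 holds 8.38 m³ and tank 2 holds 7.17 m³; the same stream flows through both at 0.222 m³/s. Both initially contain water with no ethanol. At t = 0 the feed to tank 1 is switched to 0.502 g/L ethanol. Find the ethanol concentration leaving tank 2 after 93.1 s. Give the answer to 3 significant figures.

0.373 g/L

Time constants: τᵢ = Vᵢ/Q for each well-mixed tank.
τ₁ = 8.38/0.222 = 37.748 s; τ₂ = 7.17/0.222 = 32.297 s.
Tank 1: C₁ = C_in(1 − e^(−t/τ₁)). Tank 2 (τ₁ ≠ τ₂): C₂ = C_in[1 − (τ₁ e^(−t/τ₁) − τ₂ e^(−t/τ₂))/(τ₁ − τ₂)].
At t = 93.1: e^(−t/τ₁) = 0.084892, e^(−t/τ₂) = 0.055989.
C₂ = 0.502·[1 − (37.748·0.084892 − 32.297·0.055989)/(5.4505)] = 0.502·0.74384 = 0.37341 g/L.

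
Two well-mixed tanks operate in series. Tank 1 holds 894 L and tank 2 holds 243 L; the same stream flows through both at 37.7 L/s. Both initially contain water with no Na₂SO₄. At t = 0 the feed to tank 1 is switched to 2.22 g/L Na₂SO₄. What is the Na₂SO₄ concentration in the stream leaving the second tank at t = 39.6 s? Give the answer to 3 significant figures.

1.65 g/L

Species balance on tank i: dCᵢ/dt = (Cᵢ₋₁ − Cᵢ)/τᵢ with τᵢ = Vᵢ/Q.
τ₁ = 894/37.7 = 23.714 s; τ₂ = 243/37.7 = 6.4456 s.
Solving the cascade with C₁(0)=C₂(0)=0 gives C₂(t) = C_in[1 − (τ₁ e^(−t/τ₁) − τ₂ e^(−t/τ₂))/(τ₁ − τ₂)].
At t = 39.6: e^(−t/τ₁) = 0.18826, e^(−t/τ₂) = 0.0021470.
C₂ = 2.22·[1 − (23.714·0.18826 − 6.4456·0.0021470)/(17.268)] = 2.22·0.74227 = 1.6478 g/L.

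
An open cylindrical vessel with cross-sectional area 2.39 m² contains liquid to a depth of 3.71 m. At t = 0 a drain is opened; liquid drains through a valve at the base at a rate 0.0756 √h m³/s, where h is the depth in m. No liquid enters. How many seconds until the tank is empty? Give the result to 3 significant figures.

122 s

With no inflow, A dh/dt = −0.0756 √h.
This is separable: 2 d(√h)/dt = −0.0756/A, so √h = √h₀ − (0.0756/(2A)) t.
Tank is empty when √h = 0: t_empty = 2A√h₀/0.0756.
t_empty = 2·2.39·√3.71/0.0756 = 4.7800·1.9261/0.0756 = 121.78 s.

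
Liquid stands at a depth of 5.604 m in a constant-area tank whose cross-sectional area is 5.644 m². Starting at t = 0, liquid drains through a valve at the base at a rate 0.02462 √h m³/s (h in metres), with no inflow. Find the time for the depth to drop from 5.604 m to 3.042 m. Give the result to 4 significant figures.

Volume balance on the tank: A dh/dt = −0.02462 √h.
Separate and integrate: 2(√h − √h₀) = −(0.02462/A) t.
t = 2A(√h₀ − √h)/0.02462 = 2·5.644·(√5.604 − √3.042)/0.02462
  = 11.2880 × (2.36728 − 1.74413) / 0.02462 = 285.705 s.

285.7 s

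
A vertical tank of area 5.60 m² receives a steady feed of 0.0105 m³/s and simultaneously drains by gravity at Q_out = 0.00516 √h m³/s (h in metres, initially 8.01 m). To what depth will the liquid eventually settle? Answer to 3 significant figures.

Volume balance on the tank: A dh/dt = Q_in − 0.00516 √h. At steady state dh/dt = 0:
Q_in = 0.00516 √h_ss ⇒ √h_ss = 0.0105/0.00516 = 2.0349.
h_ss = 2.0349² = 4.1408 m. (Since h₀ = 8.01 m > h_ss, the level will fall toward this value.)

4.14 m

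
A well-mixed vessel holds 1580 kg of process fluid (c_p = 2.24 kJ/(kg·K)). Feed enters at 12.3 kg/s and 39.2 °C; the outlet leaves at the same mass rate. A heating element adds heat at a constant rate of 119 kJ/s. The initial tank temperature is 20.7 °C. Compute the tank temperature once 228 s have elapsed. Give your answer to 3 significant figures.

39.7 °C

Energy balance: M c_p dT/dt = ṁ c_p (T_in − T) + 119.
τ = M/ṁ = 128.46 s; T_ss = T_in + Q̇/(ṁ c_p) = 39.2 + 119/(12.3·2.24) = 43.519 °C.
Integrating: T(t) = T_ss + (T₀ − T_ss) e^(−t/τ).
T(228) = 43.519 + (-22.819)·e^(−228/128.46) = 43.519 + (-22.819)·0.16949 = 39.651 °C.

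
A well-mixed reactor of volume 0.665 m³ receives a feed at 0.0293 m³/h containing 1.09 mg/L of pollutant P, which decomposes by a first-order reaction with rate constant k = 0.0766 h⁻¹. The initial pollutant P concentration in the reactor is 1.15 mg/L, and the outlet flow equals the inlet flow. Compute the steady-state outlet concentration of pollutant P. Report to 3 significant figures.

0.398 mg/L

Species balance: V dC/dt = Q C_in − Q C − k V C.
Steady state (dC/dt = 0): C_ss = Q C_in/(Q + kV) = C_in/(1 + kV/Q).
C_ss = 0.0293·1.09/(0.0293 + 0.0766·0.665) = 0.031937/0.080239 = 0.39802 mg/L.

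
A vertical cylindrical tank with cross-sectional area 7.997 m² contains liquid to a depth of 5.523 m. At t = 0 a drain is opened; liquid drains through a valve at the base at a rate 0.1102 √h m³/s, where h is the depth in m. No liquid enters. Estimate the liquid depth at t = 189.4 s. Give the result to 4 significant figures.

1.092 m

Accumulation of liquid (constant cross-section A): A dh/dt = −0.1102 √h.
∫ h^(−1/2) dh = −(0.1102/A) ∫ dt, giving 2√h = 2√h₀ − (0.1102/A) t.
√h = √5.523 − 0.1102·189.4/(2·7.997) = 2.35011 − 1.30498 = 1.04512.
h = 1.04512² = 1.09229 m.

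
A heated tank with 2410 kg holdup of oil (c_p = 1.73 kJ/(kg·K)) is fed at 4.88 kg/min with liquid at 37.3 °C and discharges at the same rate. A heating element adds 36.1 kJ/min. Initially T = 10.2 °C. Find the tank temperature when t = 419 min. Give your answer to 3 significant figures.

28.1 °C

Unsteady energy balance on the tank contents: M c_p dT/dt = ṁ c_p (T_in − T) + 36.1.
τ = M/ṁ = 493.85 min; T_ss = T_in + Q̇/(ṁ c_p) = 37.3 + 36.1/(4.88·1.73) = 41.576 °C.
T approaches T_ss exponentially: T(t) = T_ss + (T₀ − T_ss) e^(−t/τ).
T(419) = 41.576 + (-31.376)·e^(−419/493.85) = 41.576 + (-31.376)·0.42809 = 28.144 °C.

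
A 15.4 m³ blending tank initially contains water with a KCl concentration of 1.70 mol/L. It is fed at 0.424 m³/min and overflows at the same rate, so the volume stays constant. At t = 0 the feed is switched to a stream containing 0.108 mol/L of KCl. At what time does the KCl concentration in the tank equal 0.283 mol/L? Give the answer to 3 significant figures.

80.2 min

Unsteady species balance (constant V, well mixed): V dC/dt = Q(C_in − C), so τ = V/Q = 36.321 min.
C(t) = C_in + (C₀ − C_in) e^(−t/τ). Set C = 0.283 and solve for t:
e^(−t/τ) = (C − C_in)/(C₀ − C_in) = (0.283 − 0.108)/(1.70 − 0.108) = 0.10992
t = −τ ln(…) = 36.321 × 2.2080 = 80.195 min.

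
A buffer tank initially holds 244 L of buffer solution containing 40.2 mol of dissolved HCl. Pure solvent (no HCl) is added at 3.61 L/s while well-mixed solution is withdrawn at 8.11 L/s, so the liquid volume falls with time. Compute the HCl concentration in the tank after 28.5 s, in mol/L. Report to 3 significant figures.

0.0906 mol/L

Total volume: dV/dt = Q_in − Q_out = -4.5000 L/s, so V(t) = 244 − 4.5000 t and V(28.5) = 115.75 L.
Solute balance: dm/dt = 0 − Q_out C = −Q_out m/V(t).
dm/m = −Q_out dt/(V₀ − 4.5000 t); integrating gives ln(m/m₀) = −(Q_out/(Q_in−Q_out)) ln(V/V₀).
m = m₀ (V₀/V)^(Q_out/(Q_in−Q_out)) = 40.2 × (244/115.75)^(-1.8022) = 10.484 mol.
C = m/V = 10.484/115.75 = 0.090578 mol/L.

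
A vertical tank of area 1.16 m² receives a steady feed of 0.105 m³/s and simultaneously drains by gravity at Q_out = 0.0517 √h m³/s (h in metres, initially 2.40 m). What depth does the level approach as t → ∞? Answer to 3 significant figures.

4.12 m

Volume balance on the tank: A dh/dt = Q_in − 0.0517 √h. At steady state dh/dt = 0:
Q_in = 0.0517 √h_ss ⇒ √h_ss = 0.105/0.0517 = 2.0309.
h_ss = 2.0309² = 4.1247 m. (Since h₀ = 2.40 m < h_ss, the level will rise toward this value.)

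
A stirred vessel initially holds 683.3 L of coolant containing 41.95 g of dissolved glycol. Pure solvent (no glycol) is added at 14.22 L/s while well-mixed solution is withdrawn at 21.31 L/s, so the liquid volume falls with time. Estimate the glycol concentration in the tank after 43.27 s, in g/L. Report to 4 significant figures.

0.01858 g/L

Let m(t) be the amount of glycol. Volume: V(t) = V₀ + (Q_in − Q_out) t = 683.3 − 7.09000 t; V(43.27) = 376.516 L.
Solute balance: dm/dt = 0 − Q_out C = −Q_out m/V(t).
dm/m = −Q_out dt/(V₀ − 7.09000 t); integrating gives ln(m/m₀) = −(Q_out/(Q_in−Q_out)) ln(V/V₀).
m = m₀ (V₀/V)^(Q_out/(Q_in−Q_out)) = 41.95 × (683.3/376.516)^(-3.00564) = 6.99498 g.
C = m/V = 6.99498/376.516 = 0.0185782 g/L.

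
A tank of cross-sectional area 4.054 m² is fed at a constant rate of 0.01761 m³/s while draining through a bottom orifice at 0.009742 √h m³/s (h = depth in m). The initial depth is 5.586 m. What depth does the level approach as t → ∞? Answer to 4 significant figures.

A dh/dt = Q_in − 0.009742 √h. Steady state requires inflow = outflow:
Q_in = 0.009742 √h_ss ⇒ √h_ss = 0.01761/0.009742 = 1.80764.
h_ss = 1.80764² = 3.26755 m. (Since h₀ = 5.586 m > h_ss, the level will fall toward this value.)

3.268 m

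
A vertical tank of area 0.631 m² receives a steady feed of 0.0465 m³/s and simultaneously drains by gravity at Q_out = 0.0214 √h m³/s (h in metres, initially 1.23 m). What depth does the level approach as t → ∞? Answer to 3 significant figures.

4.72 m

A dh/dt = Q_in − 0.0214 √h. Steady state requires inflow = outflow:
Q_in = 0.0214 √h_ss ⇒ √h_ss = 0.0465/0.0214 = 2.1729.
h_ss = 2.1729² = 4.7215 m. (Since h₀ = 1.23 m < h_ss, the level will rise toward this value.)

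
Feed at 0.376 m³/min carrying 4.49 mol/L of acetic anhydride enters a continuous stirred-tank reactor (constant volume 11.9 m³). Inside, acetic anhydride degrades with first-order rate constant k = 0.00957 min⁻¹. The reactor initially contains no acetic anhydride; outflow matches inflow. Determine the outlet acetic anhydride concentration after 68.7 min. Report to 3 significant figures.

Species balance: V dC/dt = Q C_in − Q C − k V C.
dC/dt = (Q/V) C_in − (Q/V + k) C; effective rate a = Q/V + k = 0.031597 + 0.00957 = 0.041167 min⁻¹.
C_ss = Q C_in/(Q + kV) = 3.4462 mol/L; C(t) = C_ss + (C₀ − C_ss) e^(−a t).
C(68.7) = 3.4462 + (-3.4462)·e^(−0.041167·68.7) = 3.4462 + (-3.4462)·0.059122 = 3.2425 mol/L.

3.24 mol/L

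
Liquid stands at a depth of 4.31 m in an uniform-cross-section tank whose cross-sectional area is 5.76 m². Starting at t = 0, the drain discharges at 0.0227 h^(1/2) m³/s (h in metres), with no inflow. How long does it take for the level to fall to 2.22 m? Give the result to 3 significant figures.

297 s

With no inflow, A dh/dt = −0.0227 √h.
Separate and integrate: 2(√h − √h₀) = −(0.0227/A) t.
t = 2A(√h₀ − √h)/0.0227 = 2·5.76·(√4.31 − √2.22)/0.0227
  = 11.520 × (2.0761 − 1.4900) / 0.0227 = 297.43 s.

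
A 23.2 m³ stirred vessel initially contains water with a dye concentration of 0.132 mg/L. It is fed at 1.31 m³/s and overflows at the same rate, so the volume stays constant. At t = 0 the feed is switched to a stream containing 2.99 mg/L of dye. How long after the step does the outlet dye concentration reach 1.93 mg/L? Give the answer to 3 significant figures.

Accumulation = in − out for the solute gives V dC/dt = Q(C_in − C), so τ = V/Q = 17.710 s.
C(t) = C_in + (C₀ − C_in) e^(−t/τ). Set C = 1.93 and solve for t:
e^(−t/τ) = (C − C_in)/(C₀ − C_in) = (1.93 − 2.99)/(0.132 − 2.99) = 0.37089
t = −τ ln(…) = 17.710 × 0.99185 = 17.566 s.

17.6 s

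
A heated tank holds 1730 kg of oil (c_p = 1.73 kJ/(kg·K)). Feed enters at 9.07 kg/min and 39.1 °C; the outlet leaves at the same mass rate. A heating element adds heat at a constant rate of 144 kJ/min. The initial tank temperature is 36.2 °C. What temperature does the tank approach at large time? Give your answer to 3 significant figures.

Unsteady energy balance on the tank contents: M c_p dT/dt = ṁ c_p (T_in − T) + 144.
At steady state dT/dt = 0 ⇒ T_ss = T_in + Q̇/(ṁ c_p) = 39.1 + 144/(9.07·1.73) = 48.277 °C.

48.3 °C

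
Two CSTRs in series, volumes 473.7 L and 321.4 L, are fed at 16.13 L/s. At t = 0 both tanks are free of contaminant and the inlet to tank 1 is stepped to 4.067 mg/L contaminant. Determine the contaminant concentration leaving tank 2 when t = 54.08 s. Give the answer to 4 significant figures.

Species balance on tank i: dCᵢ/dt = (Cᵢ₋₁ − Cᵢ)/τᵢ with τᵢ = Vᵢ/Q.
τ₁ = 473.7/16.13 = 29.3676 s; τ₂ = 321.4/16.13 = 19.9256 s.
Tank 1: C₁ = C_in(1 − e^(−t/τ₁)). Tank 2 (τ₁ ≠ τ₂): C₂ = C_in[1 − (τ₁ e^(−t/τ₁) − τ₂ e^(−t/τ₂))/(τ₁ − τ₂)].
At t = 54.08: e^(−t/τ₁) = 0.158582, e^(−t/τ₂) = 0.0662648.
C₂ = 4.067·[1 − (29.3676·0.158582 − 19.9256·0.0662648)/(9.44203)] = 4.067·0.646600 = 2.62972 mg/L.

2.630 mg/L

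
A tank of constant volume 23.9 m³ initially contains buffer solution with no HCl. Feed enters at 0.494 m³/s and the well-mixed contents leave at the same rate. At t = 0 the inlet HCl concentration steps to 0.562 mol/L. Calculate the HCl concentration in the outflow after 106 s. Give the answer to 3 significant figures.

Accumulation = in − out for the solute gives V dC/dt = Q(C_in − C).
So dC/dt = (C_in − C)/τ with τ = V/Q = 23.9/0.494 = 48.381 s.
Integrating: C(t) = C_in + (C₀ − C_in) e^(−t/τ).
C(106) = 0.562 + (0 − 0.562)·e^(−106/48.381) = 0.562 + (-0.56200)·0.11181 = 0.49916 mol/L.

0.499 mol/L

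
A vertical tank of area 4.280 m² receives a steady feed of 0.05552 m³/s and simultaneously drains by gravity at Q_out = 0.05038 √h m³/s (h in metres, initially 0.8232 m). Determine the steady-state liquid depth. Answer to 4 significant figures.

1.214 m

Level balance: A dh/dt = 0.05552 − 0.05038 √h. Setting dh/dt = 0:
Q_in = 0.05038 √h_ss ⇒ √h_ss = 0.05552/0.05038 = 1.10202.
h_ss = 1.10202² = 1.21446 m. (Since h₀ = 0.8232 m < h_ss, the level will rise toward this value.)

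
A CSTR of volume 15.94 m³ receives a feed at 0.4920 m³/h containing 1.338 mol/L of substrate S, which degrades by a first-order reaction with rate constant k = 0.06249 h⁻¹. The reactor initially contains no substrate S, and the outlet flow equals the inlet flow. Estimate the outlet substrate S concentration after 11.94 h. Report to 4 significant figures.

0.2973 mol/L

Accumulation = in − out − consumed: V dC/dt = Q C_in − Q C − k V C.
dC/dt = (Q/V) C_in − (Q/V + k) C; effective rate a = Q/V + k = 0.0308657 + 0.06249 = 0.0933557 h⁻¹.
C_ss = Q C_in/(Q + kV) = 0.442376 mol/L; C(t) = C_ss + (C₀ − C_ss) e^(−a t).
C(11.94) = 0.442376 + (-0.442376)·e^(−0.0933557·11.94) = 0.442376 + (-0.442376)·0.328024 = 0.297266 mol/L.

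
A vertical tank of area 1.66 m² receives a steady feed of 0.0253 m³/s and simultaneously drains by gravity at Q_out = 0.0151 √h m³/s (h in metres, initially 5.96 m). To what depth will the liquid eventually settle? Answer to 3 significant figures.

Level balance: A dh/dt = 0.0253 − 0.0151 √h. Setting dh/dt = 0:
Q_in = 0.0151 √h_ss ⇒ √h_ss = 0.0253/0.0151 = 1.6755.
h_ss = 1.6755² = 2.8073 m. (Since h₀ = 5.96 m > h_ss, the level will fall toward this value.)

2.81 m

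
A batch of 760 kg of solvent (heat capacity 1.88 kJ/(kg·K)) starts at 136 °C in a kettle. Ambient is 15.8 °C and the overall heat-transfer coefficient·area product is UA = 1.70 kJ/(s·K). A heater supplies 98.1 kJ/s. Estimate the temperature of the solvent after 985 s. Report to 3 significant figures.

Lumped-capacitance energy balance: M c_p dT/dt = UA(T_amb − T) + Q̇.
dT/dt = (T_ss − T)/τ with T_ss = T_amb + Q̇/UA = 15.8 + 98.1/1.70 = 73.506 °C, τ = M c_p/UA = 760·1.88/1.70 = 840.47 s.
Integrating: T(t) = T_ss + (T₀ − T_ss) e^(−t/τ).
T(985) = 73.506 + (62.494)·0.30976 = 92.864 °C.

92.9 °C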